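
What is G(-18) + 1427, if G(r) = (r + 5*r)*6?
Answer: 779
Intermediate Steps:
G(r) = 36*r (G(r) = (6*r)*6 = 36*r)
G(-18) + 1427 = 36*(-18) + 1427 = -648 + 1427 = 779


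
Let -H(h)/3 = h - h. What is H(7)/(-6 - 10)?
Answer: 0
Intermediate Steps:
H(h) = 0 (H(h) = -3*(h - h) = -3*0 = 0)
H(7)/(-6 - 10) = 0/(-6 - 10) = 0/(-16) = -1/16*0 = 0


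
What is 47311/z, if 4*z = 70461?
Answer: 189244/70461 ≈ 2.6858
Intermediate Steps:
z = 70461/4 (z = (1/4)*70461 = 70461/4 ≈ 17615.)
47311/z = 47311/(70461/4) = 47311*(4/70461) = 189244/70461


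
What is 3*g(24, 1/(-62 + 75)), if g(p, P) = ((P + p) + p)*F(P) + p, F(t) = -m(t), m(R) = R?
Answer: 10293/169 ≈ 60.905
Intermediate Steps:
F(t) = -t
g(p, P) = p - P*(P + 2*p) (g(p, P) = ((P + p) + p)*(-P) + p = (P + 2*p)*(-P) + p = -P*(P + 2*p) + p = p - P*(P + 2*p))
3*g(24, 1/(-62 + 75)) = 3*(24 - (1/(-62 + 75))² - 2*24/(-62 + 75)) = 3*(24 - (1/13)² - 2*24/13) = 3*(24 - (1/13)² - 2*1/13*24) = 3*(24 - 1*1/169 - 48/13) = 3*(24 - 1/169 - 48/13) = 3*(3431/169) = 10293/169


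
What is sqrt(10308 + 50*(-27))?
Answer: sqrt(8958) ≈ 94.647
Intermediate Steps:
sqrt(10308 + 50*(-27)) = sqrt(10308 - 1350) = sqrt(8958)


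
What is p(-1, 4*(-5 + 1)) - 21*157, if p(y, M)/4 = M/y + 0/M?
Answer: -3233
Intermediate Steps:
p(y, M) = 4*M/y (p(y, M) = 4*(M/y + 0/M) = 4*(M/y + 0) = 4*(M/y) = 4*M/y)
p(-1, 4*(-5 + 1)) - 21*157 = 4*(4*(-5 + 1))/(-1) - 21*157 = 4*(4*(-4))*(-1) - 3297 = 4*(-16)*(-1) - 3297 = 64 - 3297 = -3233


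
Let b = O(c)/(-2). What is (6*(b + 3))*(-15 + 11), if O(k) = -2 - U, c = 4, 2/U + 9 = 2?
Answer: -648/7 ≈ -92.571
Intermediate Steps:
U = -2/7 (U = 2/(-9 + 2) = 2/(-7) = 2*(-⅐) = -2/7 ≈ -0.28571)
O(k) = -12/7 (O(k) = -2 - 1*(-2/7) = -2 + 2/7 = -12/7)
b = 6/7 (b = -12/7/(-2) = -12/7*(-½) = 6/7 ≈ 0.85714)
(6*(b + 3))*(-15 + 11) = (6*(6/7 + 3))*(-15 + 11) = (6*(27/7))*(-4) = (162/7)*(-4) = -648/7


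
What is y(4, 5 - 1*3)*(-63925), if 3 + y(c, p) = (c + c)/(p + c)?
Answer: 319625/3 ≈ 1.0654e+5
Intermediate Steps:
y(c, p) = -3 + 2*c/(c + p) (y(c, p) = -3 + (c + c)/(p + c) = -3 + (2*c)/(c + p) = -3 + 2*c/(c + p))
y(4, 5 - 1*3)*(-63925) = ((-1*4 - 3*(5 - 1*3))/(4 + (5 - 1*3)))*(-63925) = ((-4 - 3*(5 - 3))/(4 + (5 - 3)))*(-63925) = ((-4 - 3*2)/(4 + 2))*(-63925) = ((-4 - 6)/6)*(-63925) = ((⅙)*(-10))*(-63925) = -5/3*(-63925) = 319625/3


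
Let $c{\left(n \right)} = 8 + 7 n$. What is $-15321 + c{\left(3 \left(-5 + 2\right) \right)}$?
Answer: $-15376$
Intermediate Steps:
$-15321 + c{\left(3 \left(-5 + 2\right) \right)} = -15321 + \left(8 + 7 \cdot 3 \left(-5 + 2\right)\right) = -15321 + \left(8 + 7 \cdot 3 \left(-3\right)\right) = -15321 + \left(8 + 7 \left(-9\right)\right) = -15321 + \left(8 - 63\right) = -15321 - 55 = -15376$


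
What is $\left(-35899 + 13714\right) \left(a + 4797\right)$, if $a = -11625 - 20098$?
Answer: $597353310$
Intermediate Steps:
$a = -31723$ ($a = -11625 - 20098 = -31723$)
$\left(-35899 + 13714\right) \left(a + 4797\right) = \left(-35899 + 13714\right) \left(-31723 + 4797\right) = \left(-22185\right) \left(-26926\right) = 597353310$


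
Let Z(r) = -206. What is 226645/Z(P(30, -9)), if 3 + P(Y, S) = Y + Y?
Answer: -226645/206 ≈ -1100.2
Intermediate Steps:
P(Y, S) = -3 + 2*Y (P(Y, S) = -3 + (Y + Y) = -3 + 2*Y)
226645/Z(P(30, -9)) = 226645/(-206) = 226645*(-1/206) = -226645/206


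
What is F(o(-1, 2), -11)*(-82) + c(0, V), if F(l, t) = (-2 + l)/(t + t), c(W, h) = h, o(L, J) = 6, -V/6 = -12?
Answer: 956/11 ≈ 86.909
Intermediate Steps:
V = 72 (V = -6*(-12) = 72)
F(l, t) = (-2 + l)/(2*t) (F(l, t) = (-2 + l)/((2*t)) = (-2 + l)*(1/(2*t)) = (-2 + l)/(2*t))
F(o(-1, 2), -11)*(-82) + c(0, V) = ((½)*(-2 + 6)/(-11))*(-82) + 72 = ((½)*(-1/11)*4)*(-82) + 72 = -2/11*(-82) + 72 = 164/11 + 72 = 956/11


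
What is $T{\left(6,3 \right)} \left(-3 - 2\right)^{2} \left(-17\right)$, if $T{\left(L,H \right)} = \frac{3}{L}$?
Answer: $- \frac{425}{2} \approx -212.5$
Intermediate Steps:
$T{\left(6,3 \right)} \left(-3 - 2\right)^{2} \left(-17\right) = \frac{3}{6} \left(-3 - 2\right)^{2} \left(-17\right) = 3 \cdot \frac{1}{6} \left(-5\right)^{2} \left(-17\right) = \frac{1}{2} \cdot 25 \left(-17\right) = \frac{25}{2} \left(-17\right) = - \frac{425}{2}$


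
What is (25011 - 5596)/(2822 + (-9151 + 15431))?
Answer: 19415/9102 ≈ 2.1330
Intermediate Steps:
(25011 - 5596)/(2822 + (-9151 + 15431)) = 19415/(2822 + 6280) = 19415/9102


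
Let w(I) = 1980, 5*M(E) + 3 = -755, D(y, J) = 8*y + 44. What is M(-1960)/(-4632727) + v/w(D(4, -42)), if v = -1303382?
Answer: -274464212843/416945430 ≈ -658.27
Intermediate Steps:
D(y, J) = 44 + 8*y
M(E) = -758/5 (M(E) = -⅗ + (⅕)*(-755) = -⅗ - 151 = -758/5)
M(-1960)/(-4632727) + v/w(D(4, -42)) = -758/5/(-4632727) - 1303382/1980 = -758/5*(-1/4632727) - 1303382*1/1980 = 758/23163635 - 651691/990 = -274464212843/416945430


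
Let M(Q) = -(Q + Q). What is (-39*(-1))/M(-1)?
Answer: 39/2 ≈ 19.500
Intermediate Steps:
M(Q) = -2*Q
(-39*(-1))/M(-1) = (-39*(-1))/((-2*(-1))) = 39/2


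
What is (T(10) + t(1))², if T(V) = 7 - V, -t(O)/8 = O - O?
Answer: 9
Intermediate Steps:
t(O) = 0 (t(O) = -8*(O - O) = -8*0 = 0)
(T(10) + t(1))² = ((7 - 1*10) + 0)² = ((7 - 10) + 0)² = (-3 + 0)² = (-3)² = 9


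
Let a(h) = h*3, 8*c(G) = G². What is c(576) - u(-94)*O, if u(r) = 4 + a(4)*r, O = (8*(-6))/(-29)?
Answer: 1256640/29 ≈ 43332.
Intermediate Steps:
c(G) = G²/8
O = 48/29 (O = -48*(-1/29) = 48/29 ≈ 1.6552)
a(h) = 3*h
u(r) = 4 + 12*r (u(r) = 4 + (3*4)*r = 4 + 12*r)
c(576) - u(-94)*O = (⅛)*576² - (4 + 12*(-94))*48/29 = (⅛)*331776 - (4 - 1128)*48/29 = 41472 - (-1124)*48/29 = 41472 - 1*(-53952/29) = 41472 + 53952/29 = 1256640/29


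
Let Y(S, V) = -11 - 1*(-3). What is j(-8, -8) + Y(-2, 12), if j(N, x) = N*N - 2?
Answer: 54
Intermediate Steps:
j(N, x) = -2 + N² (j(N, x) = N² - 2 = -2 + N²)
Y(S, V) = -8 (Y(S, V) = -11 + 3 = -8)
j(-8, -8) + Y(-2, 12) = (-2 + (-8)²) - 8 = (-2 + 64) - 8 = 62 - 8 = 54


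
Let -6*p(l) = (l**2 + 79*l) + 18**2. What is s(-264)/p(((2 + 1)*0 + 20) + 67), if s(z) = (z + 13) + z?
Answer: 515/2461 ≈ 0.20926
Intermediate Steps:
s(z) = 13 + 2*z (s(z) = (13 + z) + z = 13 + 2*z)
p(l) = -54 - 79*l/6 - l**2/6 (p(l) = -((l**2 + 79*l) + 18**2)/6 = -((l**2 + 79*l) + 324)/6 = -(324 + l**2 + 79*l)/6 = -54 - 79*l/6 - l**2/6)
s(-264)/p(((2 + 1)*0 + 20) + 67) = (13 + 2*(-264))/(-54 - 79*(((2 + 1)*0 + 20) + 67)/6 - (((2 + 1)*0 + 20) + 67)**2/6) = (13 - 528)/(-54 - 79*((3*0 + 20) + 67)/6 - ((3*0 + 20) + 67)**2/6) = -515/(-54 - 79*((0 + 20) + 67)/6 - ((0 + 20) + 67)**2/6) = -515/(-54 - 79*(20 + 67)/6 - (20 + 67)**2/6) = -515/(-54 - 79/6*87 - 1/6*87**2) = -515/(-54 - 2291/2 - 1/6*7569) = -515/(-54 - 2291/2 - 2523/2) = -515/(-2461) = -515*(-1/2461) = 515/2461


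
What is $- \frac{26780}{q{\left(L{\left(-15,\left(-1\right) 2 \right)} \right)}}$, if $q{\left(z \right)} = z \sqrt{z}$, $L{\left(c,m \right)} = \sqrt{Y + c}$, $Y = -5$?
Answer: $1339 \sqrt[4]{5} \left(1 + i\right) \approx 2002.3 + 2002.3 i$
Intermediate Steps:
$L{\left(c,m \right)} = \sqrt{-5 + c}$
$q{\left(z \right)} = z^{\frac{3}{2}}$
$- \frac{26780}{q{\left(L{\left(-15,\left(-1\right) 2 \right)} \right)}} = - \frac{26780}{\left(\sqrt{-5 - 15}\right)^{\frac{3}{2}}} = - \frac{26780}{\left(\sqrt{-20}\right)^{\frac{3}{2}}} = - \frac{26780}{\left(2 i \sqrt{5}\right)^{\frac{3}{2}}} = - \frac{26780}{2 \sqrt{2} \cdot 5^{\frac{3}{4}} i^{\frac{3}{2}}} = - 26780 \left(- \frac{\sqrt{2} \sqrt[4]{5} \sqrt{i}}{20}\right) = 1339 \sqrt{2} \sqrt[4]{5} \sqrt{i}$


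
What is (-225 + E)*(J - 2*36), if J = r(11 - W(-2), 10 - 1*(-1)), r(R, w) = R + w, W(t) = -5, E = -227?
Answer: 20340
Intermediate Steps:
J = 27 (J = (11 - 1*(-5)) + (10 - 1*(-1)) = (11 + 5) + (10 + 1) = 16 + 11 = 27)
(-225 + E)*(J - 2*36) = (-225 - 227)*(27 - 2*36) = -452*(27 - 72) = -452*(-45) = 20340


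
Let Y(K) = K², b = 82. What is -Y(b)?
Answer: -6724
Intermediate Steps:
-Y(b) = -1*82² = -1*6724 = -6724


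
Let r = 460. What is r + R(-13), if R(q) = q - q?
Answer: 460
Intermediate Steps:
R(q) = 0
r + R(-13) = 460 + 0 = 460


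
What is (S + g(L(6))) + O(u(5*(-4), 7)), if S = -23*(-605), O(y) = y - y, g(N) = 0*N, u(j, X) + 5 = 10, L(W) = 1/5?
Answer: 13915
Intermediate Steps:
L(W) = ⅕
u(j, X) = 5 (u(j, X) = -5 + 10 = 5)
g(N) = 0
O(y) = 0
S = 13915
(S + g(L(6))) + O(u(5*(-4), 7)) = (13915 + 0) + 0 = 13915 + 0 = 13915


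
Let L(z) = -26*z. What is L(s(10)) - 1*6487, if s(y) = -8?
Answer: -6279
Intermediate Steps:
L(s(10)) - 1*6487 = -26*(-8) - 1*6487 = 208 - 6487 = -6279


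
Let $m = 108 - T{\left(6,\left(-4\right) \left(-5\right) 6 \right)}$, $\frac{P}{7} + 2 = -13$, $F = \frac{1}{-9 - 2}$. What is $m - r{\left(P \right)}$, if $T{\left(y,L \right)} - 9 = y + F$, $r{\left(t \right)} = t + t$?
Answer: $\frac{3334}{11} \approx 303.09$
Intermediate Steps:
$F = - \frac{1}{11}$ ($F = \frac{1}{-11} = - \frac{1}{11} \approx -0.090909$)
$P = -105$ ($P = -14 + 7 \left(-13\right) = -14 - 91 = -105$)
$r{\left(t \right)} = 2 t$
$T{\left(y,L \right)} = \frac{98}{11} + y$ ($T{\left(y,L \right)} = 9 + \left(y - \frac{1}{11}\right) = 9 + \left(- \frac{1}{11} + y\right) = \frac{98}{11} + y$)
$m = \frac{1024}{11}$ ($m = 108 - \left(\frac{98}{11} + 6\right) = 108 - \frac{164}{11} = \frac{1024}{11} \approx 93.091$)
$m - r{\left(P \right)} = \frac{1024}{11} - 2 \left(-105\right) = \frac{1024}{11} - -210 = \frac{1024}{11} + 210 = \frac{3334}{11}$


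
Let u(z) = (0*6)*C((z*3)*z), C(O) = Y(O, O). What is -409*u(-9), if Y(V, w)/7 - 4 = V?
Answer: 0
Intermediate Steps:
Y(V, w) = 28 + 7*V
C(O) = 28 + 7*O
u(z) = 0 (u(z) = (0*6)*(28 + 7*((z*3)*z)) = 0*(28 + 7*((3*z)*z)) = 0*(28 + 7*(3*z**2)) = 0*(28 + 21*z**2) = 0)
-409*u(-9) = -409*0 = 0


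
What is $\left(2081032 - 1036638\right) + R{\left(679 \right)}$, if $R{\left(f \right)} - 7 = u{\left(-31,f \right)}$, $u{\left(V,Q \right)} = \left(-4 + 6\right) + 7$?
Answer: $1044410$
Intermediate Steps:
$u{\left(V,Q \right)} = 9$ ($u{\left(V,Q \right)} = 2 + 7 = 9$)
$R{\left(f \right)} = 16$ ($R{\left(f \right)} = 7 + 9 = 16$)
$\left(2081032 - 1036638\right) + R{\left(679 \right)} = \left(2081032 - 1036638\right) + 16 = 1044394 + 16 = 1044410$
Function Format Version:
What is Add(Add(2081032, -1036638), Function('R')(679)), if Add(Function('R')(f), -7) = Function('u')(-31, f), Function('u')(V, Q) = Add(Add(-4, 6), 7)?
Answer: 1044410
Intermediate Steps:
Function('u')(V, Q) = 9 (Function('u')(V, Q) = Add(2, 7) = 9)
Function('R')(f) = 16 (Function('R')(f) = Add(7, 9) = 16)
Add(Add(2081032, -1036638), Function('R')(679)) = Add(Add(2081032, -1036638), 16) = Add(1044394, 16) = 1044410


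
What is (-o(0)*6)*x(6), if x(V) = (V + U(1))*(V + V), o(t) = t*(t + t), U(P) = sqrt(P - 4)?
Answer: 0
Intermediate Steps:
U(P) = sqrt(-4 + P)
o(t) = 2*t**2 (o(t) = t*(2*t) = 2*t**2)
x(V) = 2*V*(V + I*sqrt(3)) (x(V) = (V + sqrt(-4 + 1))*(V + V) = (V + sqrt(-3))*(2*V) = (V + I*sqrt(3))*(2*V) = 2*V*(V + I*sqrt(3)))
(-o(0)*6)*x(6) = (-2*0**2*6)*(2*6*(6 + I*sqrt(3))) = (-2*0*6)*(72 + 12*I*sqrt(3)) = (-1*0*6)*(72 + 12*I*sqrt(3)) = (0*6)*(72 + 12*I*sqrt(3)) = 0*(72 + 12*I*sqrt(3)) = 0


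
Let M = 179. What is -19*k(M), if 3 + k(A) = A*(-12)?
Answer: 40869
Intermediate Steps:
k(A) = -3 - 12*A (k(A) = -3 + A*(-12) = -3 - 12*A)
-19*k(M) = -19*(-3 - 12*179) = -19*(-3 - 2148) = -19*(-2151) = 40869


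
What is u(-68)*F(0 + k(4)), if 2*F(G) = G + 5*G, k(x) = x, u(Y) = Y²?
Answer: 55488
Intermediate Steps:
F(G) = 3*G (F(G) = (G + 5*G)/2 = (6*G)/2 = 3*G)
u(-68)*F(0 + k(4)) = (-68)²*(3*(0 + 4)) = 4624*(3*4) = 4624*12 = 55488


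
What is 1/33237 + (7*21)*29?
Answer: 141689332/33237 ≈ 4263.0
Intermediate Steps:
1/33237 + (7*21)*29 = 1/33237 + 147*29 = 1/33237 + 4263 = 141689332/33237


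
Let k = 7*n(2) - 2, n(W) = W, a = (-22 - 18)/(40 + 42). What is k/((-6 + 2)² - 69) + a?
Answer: -1552/2173 ≈ -0.71422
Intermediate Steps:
a = -20/41 (a = -40/82 = -40*1/82 = -20/41 ≈ -0.48780)
k = 12 (k = 7*2 - 2 = 14 - 2 = 12)
k/((-6 + 2)² - 69) + a = 12/((-6 + 2)² - 69) - 20/41 = 12/((-4)² - 69) - 20/41 = 12/(16 - 69) - 20/41 = 12/(-53) - 20/41 = 12*(-1/53) - 20/41 = -12/53 - 20/41 = -1552/2173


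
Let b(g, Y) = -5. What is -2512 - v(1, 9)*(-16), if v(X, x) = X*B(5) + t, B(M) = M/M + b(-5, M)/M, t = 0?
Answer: -2512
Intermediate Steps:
B(M) = 1 - 5/M (B(M) = M/M - 5/M = 1 - 5/M)
v(X, x) = 0 (v(X, x) = X*((-5 + 5)/5) + 0 = X*((1/5)*0) + 0 = X*0 + 0 = 0 + 0 = 0)
-2512 - v(1, 9)*(-16) = -2512 - 0*(-16) = -2512 - 1*0 = -2512 + 0 = -2512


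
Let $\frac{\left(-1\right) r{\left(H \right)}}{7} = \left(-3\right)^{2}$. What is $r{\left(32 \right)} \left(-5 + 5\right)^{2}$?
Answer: $0$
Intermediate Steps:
$r{\left(H \right)} = -63$ ($r{\left(H \right)} = - 7 \left(-3\right)^{2} = \left(-7\right) 9 = -63$)
$r{\left(32 \right)} \left(-5 + 5\right)^{2} = - 63 \left(-5 + 5\right)^{2} = - 63 \cdot 0^{2} = \left(-63\right) 0 = 0$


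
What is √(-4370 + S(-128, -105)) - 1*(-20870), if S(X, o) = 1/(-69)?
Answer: 20870 + I*√20805639/69 ≈ 20870.0 + 66.106*I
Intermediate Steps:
S(X, o) = -1/69
√(-4370 + S(-128, -105)) - 1*(-20870) = √(-4370 - 1/69) - 1*(-20870) = √(-301531/69) + 20870 = I*√20805639/69 + 20870 = 20870 + I*√20805639/69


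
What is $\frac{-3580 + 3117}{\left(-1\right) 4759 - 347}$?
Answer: $\frac{463}{5106} \approx 0.090678$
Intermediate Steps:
$\frac{-3580 + 3117}{\left(-1\right) 4759 - 347} = - \frac{463}{-4759 - 347} = - \frac{463}{-5106} = \left(-463\right) \left(- \frac{1}{5106}\right) = \frac{463}{5106}$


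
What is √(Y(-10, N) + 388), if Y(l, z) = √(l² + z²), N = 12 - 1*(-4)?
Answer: √(388 + 2*√89) ≈ 20.171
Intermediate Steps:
N = 16 (N = 12 + 4 = 16)
√(Y(-10, N) + 388) = √(√((-10)² + 16²) + 388) = √(√(100 + 256) + 388) = √(√356 + 388) = √(2*√89 + 388) = √(388 + 2*√89)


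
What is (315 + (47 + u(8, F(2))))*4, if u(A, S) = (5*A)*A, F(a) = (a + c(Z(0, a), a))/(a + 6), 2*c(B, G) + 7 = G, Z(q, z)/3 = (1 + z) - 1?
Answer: 2728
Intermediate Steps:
Z(q, z) = 3*z (Z(q, z) = 3*((1 + z) - 1) = 3*z)
c(B, G) = -7/2 + G/2
F(a) = (-7/2 + 3*a/2)/(6 + a) (F(a) = (a + (-7/2 + a/2))/(a + 6) = (-7/2 + 3*a/2)/(6 + a))
u(A, S) = 5*A**2
(315 + (47 + u(8, F(2))))*4 = (315 + (47 + 5*8**2))*4 = (315 + (47 + 5*64))*4 = (315 + (47 + 320))*4 = (315 + 367)*4 = 682*4 = 2728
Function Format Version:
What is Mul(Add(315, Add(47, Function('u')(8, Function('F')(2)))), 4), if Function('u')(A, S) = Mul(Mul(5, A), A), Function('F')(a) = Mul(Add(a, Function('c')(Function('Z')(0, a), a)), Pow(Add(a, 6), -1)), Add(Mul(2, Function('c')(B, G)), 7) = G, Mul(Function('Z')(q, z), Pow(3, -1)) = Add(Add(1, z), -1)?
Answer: 2728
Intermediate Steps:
Function('Z')(q, z) = Mul(3, z) (Function('Z')(q, z) = Mul(3, Add(Add(1, z), -1)) = Mul(3, z))
Function('c')(B, G) = Add(Rational(-7, 2), Mul(Rational(1, 2), G))
Function('F')(a) = Mul(Pow(Add(6, a), -1), Add(Rational(-7, 2), Mul(Rational(3, 2), a))) (Function('F')(a) = Mul(Add(a, Add(Rational(-7, 2), Mul(Rational(1, 2), a))), Pow(Add(a, 6), -1)) = Mul(Add(Rational(-7, 2), Mul(Rational(3, 2), a)), Pow(Add(6, a), -1)) = Mul(Pow(Add(6, a), -1), Add(Rational(-7, 2), Mul(Rational(3, 2), a))))
Function('u')(A, S) = Mul(5, Pow(A, 2))
Mul(Add(315, Add(47, Function('u')(8, Function('F')(2)))), 4) = Mul(Add(315, Add(47, Mul(5, Pow(8, 2)))), 4) = Mul(Add(315, Add(47, Mul(5, 64))), 4) = Mul(Add(315, Add(47, 320)), 4) = Mul(Add(315, 367), 4) = Mul(682, 4) = 2728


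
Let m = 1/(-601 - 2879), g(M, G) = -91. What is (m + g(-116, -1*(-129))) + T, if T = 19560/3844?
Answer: -287313241/3344280 ≈ -85.912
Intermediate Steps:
m = -1/3480 (m = 1/(-3480) = -1/3480 ≈ -0.00028736)
T = 4890/961 (T = 19560*(1/3844) = 4890/961 ≈ 5.0884)
(m + g(-116, -1*(-129))) + T = (-1/3480 - 91) + 4890/961 = -316681/3480 + 4890/961 = -287313241/3344280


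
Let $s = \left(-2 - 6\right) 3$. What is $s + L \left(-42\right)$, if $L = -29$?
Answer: $1194$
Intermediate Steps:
$s = -24$ ($s = \left(-2 - 6\right) 3 = \left(-8\right) 3 = -24$)
$s + L \left(-42\right) = -24 - -1218 = -24 + 1218 = 1194$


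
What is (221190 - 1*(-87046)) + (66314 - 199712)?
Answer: 174838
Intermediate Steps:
(221190 - 1*(-87046)) + (66314 - 199712) = (221190 + 87046) - 133398 = 308236 - 133398 = 174838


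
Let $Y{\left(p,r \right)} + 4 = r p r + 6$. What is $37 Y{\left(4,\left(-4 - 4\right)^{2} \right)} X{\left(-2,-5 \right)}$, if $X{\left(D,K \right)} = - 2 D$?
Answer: $2425128$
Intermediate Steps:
$Y{\left(p,r \right)} = 2 + p r^{2}$ ($Y{\left(p,r \right)} = -4 + \left(r p r + 6\right) = -4 + \left(p r r + 6\right) = -4 + \left(p r^{2} + 6\right) = -4 + \left(6 + p r^{2}\right) = 2 + p r^{2}$)
$37 Y{\left(4,\left(-4 - 4\right)^{2} \right)} X{\left(-2,-5 \right)} = 37 \left(2 + 4 \left(\left(-4 - 4\right)^{2}\right)^{2}\right) \left(\left(-2\right) \left(-2\right)\right) = 37 \left(2 + 4 \left(\left(-8\right)^{2}\right)^{2}\right) 4 = 37 \left(2 + 4 \cdot 64^{2}\right) 4 = 37 \left(2 + 4 \cdot 4096\right) 4 = 37 \left(2 + 16384\right) 4 = 37 \cdot 16386 \cdot 4 = 606282 \cdot 4 = 2425128$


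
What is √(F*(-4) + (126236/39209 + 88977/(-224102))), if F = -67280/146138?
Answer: √242725235277360216464221562/7213975376078 ≈ 2.1596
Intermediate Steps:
F = -33640/73069 (F = -67280*1/146138 = -33640/73069 ≈ -0.46039)
√(F*(-4) + (126236/39209 + 88977/(-224102))) = √(-33640/73069*(-4) + (126236/39209 + 88977/(-224102))) = √(134560/73069 + (126236*(1/39209) + 88977*(-1/224102))) = √(134560/73069 + (126236/39209 - 88977/224102)) = √(134560/73069 + 24801040879/8786815318) = √(33646529496379/7213975376078) = √242725235277360216464221562/7213975376078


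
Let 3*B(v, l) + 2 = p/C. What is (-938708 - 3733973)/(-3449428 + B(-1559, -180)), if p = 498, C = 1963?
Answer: 27517418409/20313684920 ≈ 1.3546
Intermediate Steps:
B(v, l) = -3428/5889 (B(v, l) = -⅔ + (498/1963)/3 = -⅔ + (498*(1/1963))/3 = -⅔ + (⅓)*(498/1963) = -⅔ + 166/1963 = -3428/5889)
(-938708 - 3733973)/(-3449428 + B(-1559, -180)) = (-938708 - 3733973)/(-3449428 - 3428/5889) = -4672681/(-20313684920/5889) = -4672681*(-5889/20313684920) = 27517418409/20313684920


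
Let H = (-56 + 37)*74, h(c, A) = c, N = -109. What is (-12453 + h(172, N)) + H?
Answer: -13687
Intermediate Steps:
H = -1406 (H = -19*74 = -1406)
(-12453 + h(172, N)) + H = (-12453 + 172) - 1406 = -12281 - 1406 = -13687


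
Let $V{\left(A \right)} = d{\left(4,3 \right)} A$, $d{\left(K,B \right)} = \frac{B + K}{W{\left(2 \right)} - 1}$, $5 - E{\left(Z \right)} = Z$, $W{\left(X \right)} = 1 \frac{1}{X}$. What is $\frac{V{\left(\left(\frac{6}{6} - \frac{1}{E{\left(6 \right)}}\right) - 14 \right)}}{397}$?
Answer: $\frac{168}{397} \approx 0.42317$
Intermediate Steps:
$W{\left(X \right)} = \frac{1}{X}$
$E{\left(Z \right)} = 5 - Z$
$d{\left(K,B \right)} = - 2 B - 2 K$ ($d{\left(K,B \right)} = \frac{B + K}{\frac{1}{2} - 1} = \frac{B + K}{- \frac{1}{2}} = \left(B + K\right) \left(-2\right) = - 2 B - 2 K$)
$V{\left(A \right)} = - 14 A$ ($V{\left(A \right)} = \left(\left(-2\right) 3 - 8\right) A = \left(-6 - 8\right) A = - 14 A$)
$\frac{V{\left(\left(\frac{6}{6} - \frac{1}{E{\left(6 \right)}}\right) - 14 \right)}}{397} = \frac{\left(-14\right) \left(\left(\frac{6}{6} - \frac{1}{5 - 6}\right) - 14\right)}{397} = - 14 \left(\left(6 \cdot \frac{1}{6} - \frac{1}{5 - 6}\right) - 14\right) \frac{1}{397} = - 14 \left(\left(1 - \frac{1}{-1}\right) - 14\right) \frac{1}{397} = - 14 \left(\left(1 - -1\right) - 14\right) \frac{1}{397} = - 14 \left(\left(1 + 1\right) - 14\right) \frac{1}{397} = - 14 \left(2 - 14\right) \frac{1}{397} = \left(-14\right) \left(-12\right) \frac{1}{397} = 168 \cdot \frac{1}{397} = \frac{168}{397}$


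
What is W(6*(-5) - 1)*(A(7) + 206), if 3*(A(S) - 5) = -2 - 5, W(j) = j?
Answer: -19406/3 ≈ -6468.7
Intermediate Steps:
A(S) = 8/3 (A(S) = 5 + (-2 - 5)/3 = 5 + (⅓)*(-7) = 5 - 7/3 = 8/3)
W(6*(-5) - 1)*(A(7) + 206) = (6*(-5) - 1)*(8/3 + 206) = (-30 - 1)*(626/3) = -31*626/3 = -19406/3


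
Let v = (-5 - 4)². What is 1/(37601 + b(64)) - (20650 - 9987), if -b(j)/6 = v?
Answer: -395757244/37115 ≈ -10663.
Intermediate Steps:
v = 81 (v = (-9)² = 81)
b(j) = -486 (b(j) = -6*81 = -486)
1/(37601 + b(64)) - (20650 - 9987) = 1/(37601 - 486) - (20650 - 9987) = 1/37115 - 1*10663 = 1/37115 - 10663 = -395757244/37115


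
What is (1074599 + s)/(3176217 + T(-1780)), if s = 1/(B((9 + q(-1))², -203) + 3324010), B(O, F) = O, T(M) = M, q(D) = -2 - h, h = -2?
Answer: 3572064864510/10552117461767 ≈ 0.33852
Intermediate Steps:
q(D) = 0 (q(D) = -2 - 1*(-2) = -2 + 2 = 0)
s = 1/3324091 (s = 1/((9 + 0)² + 3324010) = 1/(9² + 3324010) = 1/(81 + 3324010) = 1/3324091 ≈ 3.0083e-7)
(1074599 + s)/(3176217 + T(-1780)) = (1074599 + 1/3324091)/(3176217 - 1780) = (3572064864510/3324091)/3174437 = (3572064864510/3324091)*(1/3174437) = 3572064864510/10552117461767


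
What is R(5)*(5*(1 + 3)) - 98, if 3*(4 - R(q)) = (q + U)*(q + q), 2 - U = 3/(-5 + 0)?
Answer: -1574/3 ≈ -524.67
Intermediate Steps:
U = 13/5 (U = 2 - 3/(-5 + 0) = 2 - 3/(-5) = 2 - 3*(-1)/5 = 2 - 1*(-3/5) = 2 + 3/5 = 13/5 ≈ 2.6000)
R(q) = 4 - 2*q*(13/5 + q)/3 (R(q) = 4 - (q + 13/5)*(q + q)/3 = 4 - (13/5 + q)*2*q/3 = 4 - 2*q*(13/5 + q)/3)
R(5)*(5*(1 + 3)) - 98 = (4 - 26/15*5 - 2/3*5**2)*(5*(1 + 3)) - 98 = (4 - 26/3 - 2/3*25)*(5*4) - 98 = (4 - 26/3 - 50/3)*20 - 98 = -64/3*20 - 98 = -1280/3 - 98 = -1574/3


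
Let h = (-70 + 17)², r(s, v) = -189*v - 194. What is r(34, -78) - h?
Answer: 11739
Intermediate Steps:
r(s, v) = -194 - 189*v
h = 2809 (h = (-53)² = 2809)
r(34, -78) - h = (-194 - 189*(-78)) - 1*2809 = (-194 + 14742) - 2809 = 14548 - 2809 = 11739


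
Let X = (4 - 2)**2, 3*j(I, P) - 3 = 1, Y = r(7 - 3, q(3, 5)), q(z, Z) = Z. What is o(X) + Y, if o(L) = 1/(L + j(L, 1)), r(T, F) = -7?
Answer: -109/16 ≈ -6.8125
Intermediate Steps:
Y = -7
j(I, P) = 4/3 (j(I, P) = 1 + (1/3)*1 = 1 + 1/3 = 4/3)
X = 4 (X = 2**2 = 4)
o(L) = 1/(4/3 + L) (o(L) = 1/(L + 4/3) = 1/(4/3 + L))
o(X) + Y = 3/(4 + 3*4) - 7 = 3/(4 + 12) - 7 = 3/16 - 7 = -109/16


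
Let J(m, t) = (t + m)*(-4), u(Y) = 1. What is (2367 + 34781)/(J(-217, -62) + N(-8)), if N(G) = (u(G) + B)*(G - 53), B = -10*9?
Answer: 37148/6545 ≈ 5.6758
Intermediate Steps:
B = -90
N(G) = 4717 - 89*G (N(G) = (1 - 90)*(G - 53) = -89*(-53 + G) = 4717 - 89*G)
J(m, t) = -4*m - 4*t (J(m, t) = (m + t)*(-4) = -4*m - 4*t)
(2367 + 34781)/(J(-217, -62) + N(-8)) = (2367 + 34781)/((-4*(-217) - 4*(-62)) + (4717 - 89*(-8))) = 37148/((868 + 248) + (4717 + 712)) = 37148/(1116 + 5429) = 37148/6545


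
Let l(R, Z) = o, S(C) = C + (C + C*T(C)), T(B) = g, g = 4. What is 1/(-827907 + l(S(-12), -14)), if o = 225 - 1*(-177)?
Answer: -1/827505 ≈ -1.2085e-6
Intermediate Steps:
T(B) = 4
o = 402 (o = 225 + 177 = 402)
S(C) = 6*C (S(C) = C + (C + C*4) = C + (C + 4*C) = C + 5*C = 6*C)
l(R, Z) = 402
1/(-827907 + l(S(-12), -14)) = 1/(-827907 + 402) = 1/(-827505) = -1/827505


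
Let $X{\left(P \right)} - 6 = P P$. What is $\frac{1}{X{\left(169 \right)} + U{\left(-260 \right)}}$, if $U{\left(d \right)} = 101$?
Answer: $\frac{1}{28668} \approx 3.4882 \cdot 10^{-5}$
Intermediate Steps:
$X{\left(P \right)} = 6 + P^{2}$ ($X{\left(P \right)} = 6 + P P = 6 + P^{2}$)
$\frac{1}{X{\left(169 \right)} + U{\left(-260 \right)}} = \frac{1}{\left(6 + 169^{2}\right) + 101} = \frac{1}{\left(6 + 28561\right) + 101} = \frac{1}{28567 + 101} = \frac{1}{28668}$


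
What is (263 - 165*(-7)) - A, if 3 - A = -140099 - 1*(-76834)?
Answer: -61850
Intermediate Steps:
A = 63268 (A = 3 - (-140099 - 1*(-76834)) = 3 - (-140099 + 76834) = 3 - 1*(-63265) = 3 + 63265 = 63268)
(263 - 165*(-7)) - A = (263 - 165*(-7)) - 1*63268 = (263 + 1155) - 63268 = 1418 - 63268 = -61850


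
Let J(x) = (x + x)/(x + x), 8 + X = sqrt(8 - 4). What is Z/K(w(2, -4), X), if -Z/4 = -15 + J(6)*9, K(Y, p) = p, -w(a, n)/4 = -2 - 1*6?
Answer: -4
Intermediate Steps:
w(a, n) = 32 (w(a, n) = -4*(-2 - 1*6) = -4*(-2 - 6) = -4*(-8) = 32)
X = -6 (X = -8 + sqrt(8 - 4) = -8 + sqrt(4) = -8 + 2 = -6)
J(x) = 1 (J(x) = (2*x)/((2*x)) = (2*x)*(1/(2*x)) = 1)
Z = 24 (Z = -4*(-15 + 1*9) = -4*(-15 + 9) = -4*(-6) = 24)
Z/K(w(2, -4), X) = 24/(-6) = 24*(-1/6) = -4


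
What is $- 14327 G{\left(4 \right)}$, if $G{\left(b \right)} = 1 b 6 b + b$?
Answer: $-1432700$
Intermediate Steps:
$G{\left(b \right)} = b + 6 b^{2}$ ($G{\left(b \right)} = b 6 b + b = 6 b b + b = 6 b^{2} + b = b + 6 b^{2}$)
$- 14327 G{\left(4 \right)} = - 14327 \cdot 4 \left(1 + 6 \cdot 4\right) = - 14327 \cdot 4 \left(1 + 24\right) = - 14327 \cdot 4 \cdot 25 = \left(-14327\right) 100 = -1432700$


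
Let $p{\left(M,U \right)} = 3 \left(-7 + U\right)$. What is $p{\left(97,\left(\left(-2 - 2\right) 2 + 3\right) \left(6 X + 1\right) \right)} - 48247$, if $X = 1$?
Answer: $-48373$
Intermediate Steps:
$p{\left(M,U \right)} = -21 + 3 U$
$p{\left(97,\left(\left(-2 - 2\right) 2 + 3\right) \left(6 X + 1\right) \right)} - 48247 = \left(-21 + 3 \left(\left(-2 - 2\right) 2 + 3\right) \left(6 \cdot 1 + 1\right)\right) - 48247 = \left(-21 + 3 \left(\left(-4\right) 2 + 3\right) \left(6 + 1\right)\right) - 48247 = \left(-21 + 3 \left(-8 + 3\right) 7\right) - 48247 = \left(-21 + 3 \left(\left(-5\right) 7\right)\right) - 48247 = \left(-21 + 3 \left(-35\right)\right) - 48247 = \left(-21 - 105\right) - 48247 = -126 - 48247 = -48373$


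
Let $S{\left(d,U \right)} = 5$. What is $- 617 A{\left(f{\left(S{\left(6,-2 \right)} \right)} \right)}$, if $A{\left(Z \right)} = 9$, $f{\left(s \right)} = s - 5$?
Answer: $-5553$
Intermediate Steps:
$f{\left(s \right)} = -5 + s$
$- 617 A{\left(f{\left(S{\left(6,-2 \right)} \right)} \right)} = \left(-617\right) 9 = -5553$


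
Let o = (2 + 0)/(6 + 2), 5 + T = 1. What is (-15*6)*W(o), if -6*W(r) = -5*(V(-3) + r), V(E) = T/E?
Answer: -475/4 ≈ -118.75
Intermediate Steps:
T = -4 (T = -5 + 1 = -4)
V(E) = -4/E
o = ¼ (o = 2/8 = 2*(⅛) = ¼ ≈ 0.25000)
W(r) = 10/9 + 5*r/6 (W(r) = -(-5)*(-4/(-3) + r)/6 = -(-5)*(-4*(-⅓) + r)/6 = -(-5)*(4/3 + r)/6 = -(-20/3 - 5*r)/6 = 10/9 + 5*r/6)
(-15*6)*W(o) = (-15*6)*(10/9 + (⅚)*(¼)) = -90*(10/9 + 5/24) = -90*95/72 = -475/4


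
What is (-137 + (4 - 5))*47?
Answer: -6486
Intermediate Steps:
(-137 + (4 - 5))*47 = (-137 - 1)*47 = -138*47 = -6486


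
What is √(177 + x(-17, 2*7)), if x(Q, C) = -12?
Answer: √165 ≈ 12.845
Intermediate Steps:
√(177 + x(-17, 2*7)) = √(177 - 12) = √165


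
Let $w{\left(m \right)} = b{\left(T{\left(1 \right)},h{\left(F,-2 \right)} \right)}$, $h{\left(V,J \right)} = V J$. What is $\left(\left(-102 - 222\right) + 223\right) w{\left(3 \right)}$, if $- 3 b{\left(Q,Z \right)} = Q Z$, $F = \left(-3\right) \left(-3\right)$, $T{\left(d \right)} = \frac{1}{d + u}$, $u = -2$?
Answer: $606$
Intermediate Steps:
$T{\left(d \right)} = \frac{1}{-2 + d}$ ($T{\left(d \right)} = \frac{1}{d - 2} = \frac{1}{-2 + d}$)
$F = 9$
$h{\left(V,J \right)} = J V$
$b{\left(Q,Z \right)} = - \frac{Q Z}{3}$
$w{\left(m \right)} = -6$ ($w{\left(m \right)} = - \frac{\left(-2\right) 9}{3 \left(-2 + 1\right)} = \left(- \frac{1}{3}\right) \frac{1}{-1} \left(-18\right) = \left(- \frac{1}{3}\right) \left(-1\right) \left(-18\right) = -6$)
$\left(\left(-102 - 222\right) + 223\right) w{\left(3 \right)} = \left(\left(-102 - 222\right) + 223\right) \left(-6\right) = \left(-324 + 223\right) \left(-6\right) = \left(-101\right) \left(-6\right) = 606$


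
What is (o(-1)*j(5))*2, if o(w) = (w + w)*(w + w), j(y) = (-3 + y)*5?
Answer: 80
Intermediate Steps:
j(y) = -15 + 5*y
o(w) = 4*w² (o(w) = (2*w)*(2*w) = 4*w²)
(o(-1)*j(5))*2 = ((4*(-1)²)*(-15 + 5*5))*2 = ((4*1)*(-15 + 25))*2 = (4*10)*2 = 40*2 = 80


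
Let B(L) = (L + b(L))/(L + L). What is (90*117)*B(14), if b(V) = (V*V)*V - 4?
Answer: 7249905/7 ≈ 1.0357e+6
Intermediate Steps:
b(V) = -4 + V**3 (b(V) = V**2*V - 4 = V**3 - 4 = -4 + V**3)
B(L) = (-4 + L + L**3)/(2*L) (B(L) = (L + (-4 + L**3))/(L + L) = (-4 + L + L**3)/((2*L)) = (-4 + L + L**3)*(1/(2*L)) = (-4 + L + L**3)/(2*L))
(90*117)*B(14) = (90*117)*((1/2)*(-4 + 14 + 14**3)/14) = 10530*((1/2)*(1/14)*(-4 + 14 + 2744)) = 10530*((1/2)*(1/14)*2754) = 10530*(1377/14) = 7249905/7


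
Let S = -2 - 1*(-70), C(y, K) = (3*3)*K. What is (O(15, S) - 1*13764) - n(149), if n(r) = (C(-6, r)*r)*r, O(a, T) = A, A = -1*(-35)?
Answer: -29785270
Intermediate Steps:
C(y, K) = 9*K
S = 68 (S = -2 + 70 = 68)
A = 35
O(a, T) = 35
n(r) = 9*r**3 (n(r) = ((9*r)*r)*r = (9*r**2)*r = 9*r**3)
(O(15, S) - 1*13764) - n(149) = (35 - 1*13764) - 9*149**3 = (35 - 13764) - 9*3307949 = -13729 - 1*29771541 = -13729 - 29771541 = -29785270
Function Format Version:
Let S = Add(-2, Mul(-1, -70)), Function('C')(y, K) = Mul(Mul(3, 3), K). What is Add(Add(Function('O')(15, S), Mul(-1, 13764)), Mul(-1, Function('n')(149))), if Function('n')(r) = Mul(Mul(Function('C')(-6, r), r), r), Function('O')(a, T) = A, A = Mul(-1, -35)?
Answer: -29785270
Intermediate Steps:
Function('C')(y, K) = Mul(9, K)
S = 68 (S = Add(-2, 70) = 68)
A = 35
Function('O')(a, T) = 35
Function('n')(r) = Mul(9, Pow(r, 3)) (Function('n')(r) = Mul(Mul(Mul(9, r), r), r) = Mul(Mul(9, Pow(r, 2)), r) = Mul(9, Pow(r, 3)))
Add(Add(Function('O')(15, S), Mul(-1, 13764)), Mul(-1, Function('n')(149))) = Add(Add(35, Mul(-1, 13764)), Mul(-1, Mul(9, Pow(149, 3)))) = Add(Add(35, -13764), Mul(-1, Mul(9, 3307949))) = Add(-13729, Mul(-1, 29771541)) = Add(-13729, -29771541) = -29785270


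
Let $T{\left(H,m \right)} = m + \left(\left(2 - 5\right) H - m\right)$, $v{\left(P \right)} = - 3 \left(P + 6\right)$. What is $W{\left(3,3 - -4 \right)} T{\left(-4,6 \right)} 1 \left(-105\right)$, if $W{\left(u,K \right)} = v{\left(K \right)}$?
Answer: $49140$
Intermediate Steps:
$v{\left(P \right)} = -18 - 3 P$ ($v{\left(P \right)} = - 3 \left(6 + P\right) = -18 - 3 P$)
$W{\left(u,K \right)} = -18 - 3 K$
$T{\left(H,m \right)} = - 3 H$ ($T{\left(H,m \right)} = m - \left(m + 3 H\right) = - 3 H$)
$W{\left(3,3 - -4 \right)} T{\left(-4,6 \right)} 1 \left(-105\right) = \left(-18 - 3 \left(3 - -4\right)\right) \left(\left(-3\right) \left(-4\right)\right) 1 \left(-105\right) = \left(-18 - 3 \left(3 + 4\right)\right) 12 \cdot 1 \left(-105\right) = \left(-18 - 21\right) 12 \cdot 1 \left(-105\right) = \left(-39\right) 12 \cdot 1 \left(-105\right) = \left(-468\right) 1 \left(-105\right) = \left(-468\right) \left(-105\right) = 49140$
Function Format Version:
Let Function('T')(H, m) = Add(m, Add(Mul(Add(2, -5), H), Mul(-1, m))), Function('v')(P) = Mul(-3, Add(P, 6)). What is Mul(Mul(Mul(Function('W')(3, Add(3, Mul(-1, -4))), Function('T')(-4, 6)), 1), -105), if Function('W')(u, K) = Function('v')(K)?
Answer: 49140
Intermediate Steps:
Function('v')(P) = Add(-18, Mul(-3, P)) (Function('v')(P) = Mul(-3, Add(6, P)) = Add(-18, Mul(-3, P)))
Function('W')(u, K) = Add(-18, Mul(-3, K))
Function('T')(H, m) = Mul(-3, H) (Function('T')(H, m) = Add(m, Add(Mul(-3, H), Mul(-1, m))) = Add(m, Add(Mul(-1, m), Mul(-3, H))) = Mul(-3, H))
Mul(Mul(Mul(Function('W')(3, Add(3, Mul(-1, -4))), Function('T')(-4, 6)), 1), -105) = Mul(Mul(Mul(Add(-18, Mul(-3, Add(3, Mul(-1, -4)))), Mul(-3, -4)), 1), -105) = Mul(Mul(Mul(Add(-18, Mul(-3, Add(3, 4))), 12), 1), -105) = Mul(Mul(Mul(Add(-18, Mul(-3, 7)), 12), 1), -105) = Mul(Mul(Mul(Add(-18, -21), 12), 1), -105) = Mul(Mul(Mul(-39, 12), 1), -105) = Mul(Mul(-468, 1), -105) = Mul(-468, -105) = 49140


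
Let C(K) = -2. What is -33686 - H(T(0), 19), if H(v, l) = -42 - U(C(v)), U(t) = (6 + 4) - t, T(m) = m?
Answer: -33632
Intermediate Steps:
U(t) = 10 - t
H(v, l) = -54 (H(v, l) = -42 - (10 - 1*(-2)) = -42 - (10 + 2) = -42 - 1*12 = -42 - 12 = -54)
-33686 - H(T(0), 19) = -33686 - 1*(-54) = -33686 + 54 = -33632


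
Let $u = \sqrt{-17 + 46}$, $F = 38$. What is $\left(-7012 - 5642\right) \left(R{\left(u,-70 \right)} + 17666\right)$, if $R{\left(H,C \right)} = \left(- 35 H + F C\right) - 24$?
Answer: $-189582228 + 442890 \sqrt{29} \approx -1.872 \cdot 10^{8}$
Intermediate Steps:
$u = \sqrt{29} \approx 5.3852$
$R{\left(H,C \right)} = -24 - 35 H + 38 C$ ($R{\left(H,C \right)} = \left(- 35 H + 38 C\right) - 24 = -24 - 35 H + 38 C$)
$\left(-7012 - 5642\right) \left(R{\left(u,-70 \right)} + 17666\right) = \left(-7012 - 5642\right) \left(\left(-24 - 35 \sqrt{29} + 38 \left(-70\right)\right) + 17666\right) = - 12654 \left(\left(-24 - 35 \sqrt{29} - 2660\right) + 17666\right) = - 12654 \left(\left(-2684 - 35 \sqrt{29}\right) + 17666\right) = - 12654 \left(14982 - 35 \sqrt{29}\right) = -189582228 + 442890 \sqrt{29}$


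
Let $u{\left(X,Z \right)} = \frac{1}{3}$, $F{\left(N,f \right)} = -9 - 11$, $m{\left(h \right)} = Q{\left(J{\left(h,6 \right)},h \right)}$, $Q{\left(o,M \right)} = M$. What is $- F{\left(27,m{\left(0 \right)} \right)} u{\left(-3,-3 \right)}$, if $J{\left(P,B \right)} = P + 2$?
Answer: $\frac{20}{3} \approx 6.6667$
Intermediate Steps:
$J{\left(P,B \right)} = 2 + P$
$m{\left(h \right)} = h$
$F{\left(N,f \right)} = -20$
$u{\left(X,Z \right)} = \frac{1}{3}$
$- F{\left(27,m{\left(0 \right)} \right)} u{\left(-3,-3 \right)} = \left(-1\right) \left(-20\right) \frac{1}{3} = 20 \cdot \frac{1}{3} = \frac{20}{3}$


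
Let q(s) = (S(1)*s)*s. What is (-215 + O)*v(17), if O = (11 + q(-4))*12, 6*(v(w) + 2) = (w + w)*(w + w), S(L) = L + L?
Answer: 172172/3 ≈ 57391.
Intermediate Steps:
S(L) = 2*L
v(w) = -2 + 2*w**2/3 (v(w) = -2 + ((w + w)*(w + w))/6 = -2 + ((2*w)*(2*w))/6 = -2 + (4*w**2)/6 = -2 + 2*w**2/3)
q(s) = 2*s**2 (q(s) = ((2*1)*s)*s = (2*s)*s = 2*s**2)
O = 516 (O = (11 + 2*(-4)**2)*12 = (11 + 2*16)*12 = (11 + 32)*12 = 43*12 = 516)
(-215 + O)*v(17) = (-215 + 516)*(-2 + (2/3)*17**2) = 301*(-2 + (2/3)*289) = 301*(-2 + 578/3) = 301*(572/3) = 172172/3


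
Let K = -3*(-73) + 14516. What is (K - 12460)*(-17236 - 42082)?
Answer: -134948450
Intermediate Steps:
K = 14735 (K = 219 + 14516 = 14735)
(K - 12460)*(-17236 - 42082) = (14735 - 12460)*(-17236 - 42082) = 2275*(-59318) = -134948450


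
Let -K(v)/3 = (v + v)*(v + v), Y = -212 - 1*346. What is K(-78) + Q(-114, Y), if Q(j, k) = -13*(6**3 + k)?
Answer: -68562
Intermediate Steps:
Y = -558 (Y = -212 - 346 = -558)
K(v) = -12*v**2 (K(v) = -3*(v + v)*(v + v) = -3*2*v*2*v = -12*v**2)
Q(j, k) = -2808 - 13*k (Q(j, k) = -13*(216 + k) = -2808 - 13*k)
K(-78) + Q(-114, Y) = -12*(-78)**2 + (-2808 - 13*(-558)) = -12*6084 + (-2808 + 7254) = -73008 + 4446 = -68562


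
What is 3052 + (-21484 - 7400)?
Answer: -25832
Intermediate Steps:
3052 + (-21484 - 7400) = 3052 - 28884 = -25832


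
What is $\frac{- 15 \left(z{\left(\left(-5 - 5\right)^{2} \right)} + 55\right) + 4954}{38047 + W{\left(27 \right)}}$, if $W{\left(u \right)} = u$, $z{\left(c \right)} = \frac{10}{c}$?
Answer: $\frac{8255}{76148} \approx 0.10841$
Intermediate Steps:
$\frac{- 15 \left(z{\left(\left(-5 - 5\right)^{2} \right)} + 55\right) + 4954}{38047 + W{\left(27 \right)}} = \frac{- 15 \left(\frac{10}{\left(-5 - 5\right)^{2}} + 55\right) + 4954}{38047 + 27} = \frac{- 15 \left(\frac{10}{\left(-10\right)^{2}} + 55\right) + 4954}{38074} = \left(- 15 \left(\frac{10}{100} + 55\right) + 4954\right) \frac{1}{38074} = \left(- 15 \left(10 \cdot \frac{1}{100} + 55\right) + 4954\right) \frac{1}{38074} = \left(- 15 \left(\frac{1}{10} + 55\right) + 4954\right) \frac{1}{38074} = \left(\left(-15\right) \frac{551}{10} + 4954\right) \frac{1}{38074} = \left(- \frac{1653}{2} + 4954\right) \frac{1}{38074} = \frac{8255}{2} \cdot \frac{1}{38074} = \frac{8255}{76148}$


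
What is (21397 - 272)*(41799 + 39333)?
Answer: 1713913500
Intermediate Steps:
(21397 - 272)*(41799 + 39333) = 21125*81132 = 1713913500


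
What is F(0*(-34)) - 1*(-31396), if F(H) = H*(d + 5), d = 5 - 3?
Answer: 31396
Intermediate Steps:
d = 2
F(H) = 7*H (F(H) = H*(2 + 5) = H*7 = 7*H)
F(0*(-34)) - 1*(-31396) = 7*(0*(-34)) - 1*(-31396) = 7*0 + 31396 = 0 + 31396 = 31396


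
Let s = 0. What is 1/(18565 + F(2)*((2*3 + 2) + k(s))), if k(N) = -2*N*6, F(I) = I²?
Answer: 1/18597 ≈ 5.3772e-5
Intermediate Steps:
k(N) = -12*N
1/(18565 + F(2)*((2*3 + 2) + k(s))) = 1/(18565 + 2²*((2*3 + 2) - 12*0)) = 1/(18565 + 4*((6 + 2) + 0)) = 1/(18565 + 4*(8 + 0)) = 1/(18565 + 4*8) = 1/(18565 + 32) = 1/18597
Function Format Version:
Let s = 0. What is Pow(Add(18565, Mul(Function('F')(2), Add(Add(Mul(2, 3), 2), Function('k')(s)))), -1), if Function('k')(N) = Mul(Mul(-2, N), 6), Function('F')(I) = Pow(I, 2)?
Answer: Rational(1, 18597) ≈ 5.3772e-5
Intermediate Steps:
Function('k')(N) = Mul(-12, N)
Pow(Add(18565, Mul(Function('F')(2), Add(Add(Mul(2, 3), 2), Function('k')(s)))), -1) = Pow(Add(18565, Mul(Pow(2, 2), Add(Add(Mul(2, 3), 2), Mul(-12, 0)))), -1) = Pow(Add(18565, Mul(4, Add(Add(6, 2), 0))), -1) = Pow(Add(18565, Mul(4, Add(8, 0))), -1) = Pow(Add(18565, Mul(4, 8)), -1) = Pow(Add(18565, 32), -1) = Pow(18597, -1) = Rational(1, 18597)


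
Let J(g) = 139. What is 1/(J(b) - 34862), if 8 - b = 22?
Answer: -1/34723 ≈ -2.8799e-5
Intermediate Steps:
b = -14 (b = 8 - 1*22 = 8 - 22 = -14)
1/(J(b) - 34862) = 1/(139 - 34862) = 1/(-34723) = -1/34723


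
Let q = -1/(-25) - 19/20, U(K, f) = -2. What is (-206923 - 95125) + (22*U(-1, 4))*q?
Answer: -7550199/25 ≈ -3.0201e+5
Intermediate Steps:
q = -91/100 (q = -1*(-1/25) - 19*1/20 = 1/25 - 19/20 = -91/100 ≈ -0.91000)
(-206923 - 95125) + (22*U(-1, 4))*q = (-206923 - 95125) + (22*(-2))*(-91/100) = -302048 - 44*(-91/100) = -302048 + 1001/25 = -7550199/25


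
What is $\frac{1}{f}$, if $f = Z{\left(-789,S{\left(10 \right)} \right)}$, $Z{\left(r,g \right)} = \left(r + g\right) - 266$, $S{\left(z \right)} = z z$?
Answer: $- \frac{1}{955} \approx -0.0010471$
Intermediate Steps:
$S{\left(z \right)} = z^{2}$
$Z{\left(r,g \right)} = -266 + g + r$ ($Z{\left(r,g \right)} = \left(g + r\right) - 266 = -266 + g + r$)
$f = -955$ ($f = -266 + 10^{2} - 789 = -266 + 100 - 789 = -955$)
$\frac{1}{f} = \frac{1}{-955} = - \frac{1}{955}$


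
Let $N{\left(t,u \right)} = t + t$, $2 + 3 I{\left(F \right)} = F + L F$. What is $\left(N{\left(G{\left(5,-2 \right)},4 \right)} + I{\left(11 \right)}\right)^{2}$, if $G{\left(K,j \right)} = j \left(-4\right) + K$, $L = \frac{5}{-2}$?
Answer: $\frac{14161}{36} \approx 393.36$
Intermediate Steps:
$L = - \frac{5}{2}$ ($L = 5 \left(- \frac{1}{2}\right) = - \frac{5}{2} \approx -2.5$)
$I{\left(F \right)} = - \frac{2}{3} - \frac{F}{2}$ ($I{\left(F \right)} = - \frac{2}{3} + \frac{F - \frac{5 F}{2}}{3} = - \frac{2}{3} + \frac{\left(- \frac{3}{2}\right) F}{3} = - \frac{2}{3} - \frac{F}{2}$)
$G{\left(K,j \right)} = K - 4 j$ ($G{\left(K,j \right)} = - 4 j + K = K - 4 j$)
$N{\left(t,u \right)} = 2 t$
$\left(N{\left(G{\left(5,-2 \right)},4 \right)} + I{\left(11 \right)}\right)^{2} = \left(2 \left(5 - -8\right) - \frac{37}{6}\right)^{2} = \left(2 \left(5 + 8\right) - \frac{37}{6}\right)^{2} = \left(2 \cdot 13 - \frac{37}{6}\right)^{2} = \left(26 - \frac{37}{6}\right)^{2} = \left(\frac{119}{6}\right)^{2} = \frac{14161}{36}$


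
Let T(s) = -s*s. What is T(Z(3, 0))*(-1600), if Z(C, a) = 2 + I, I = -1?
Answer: 1600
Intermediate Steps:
Z(C, a) = 1 (Z(C, a) = 2 - 1 = 1)
T(s) = -s²
T(Z(3, 0))*(-1600) = -1*1²*(-1600) = -1*1*(-1600) = -1*(-1600) = 1600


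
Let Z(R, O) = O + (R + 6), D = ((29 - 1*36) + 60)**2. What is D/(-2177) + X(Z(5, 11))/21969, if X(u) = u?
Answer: -61663027/47826513 ≈ -1.2893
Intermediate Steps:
D = 2809 (D = ((29 - 36) + 60)**2 = (-7 + 60)**2 = 53**2 = 2809)
Z(R, O) = 6 + O + R (Z(R, O) = O + (6 + R) = 6 + O + R)
D/(-2177) + X(Z(5, 11))/21969 = 2809/(-2177) + (6 + 11 + 5)/21969 = 2809*(-1/2177) + 22*(1/21969) = -2809/2177 + 22/21969 = -61663027/47826513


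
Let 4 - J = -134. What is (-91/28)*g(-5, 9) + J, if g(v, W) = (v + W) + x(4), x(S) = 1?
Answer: 487/4 ≈ 121.75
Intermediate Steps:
J = 138 (J = 4 - 1*(-134) = 4 + 134 = 138)
g(v, W) = 1 + W + v (g(v, W) = (v + W) + 1 = (W + v) + 1 = 1 + W + v)
(-91/28)*g(-5, 9) + J = (-91/28)*(1 + 9 - 5) + 138 = -91*1/28*5 + 138 = -13/4*5 + 138 = -65/4 + 138 = 487/4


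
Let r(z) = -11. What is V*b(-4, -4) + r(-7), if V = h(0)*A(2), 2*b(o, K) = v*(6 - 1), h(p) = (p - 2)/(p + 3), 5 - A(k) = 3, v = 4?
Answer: -73/3 ≈ -24.333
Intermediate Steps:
A(k) = 2 (A(k) = 5 - 1*3 = 5 - 3 = 2)
h(p) = (-2 + p)/(3 + p)
b(o, K) = 10 (b(o, K) = (4*(6 - 1))/2 = (4*5)/2 = (½)*20 = 10)
V = -4/3 (V = ((-2 + 0)/(3 + 0))*2 = (-2/3)*2 = ((⅓)*(-2))*2 = -⅔*2 = -4/3 ≈ -1.3333)
V*b(-4, -4) + r(-7) = -4/3*10 - 11 = -40/3 - 11 = -73/3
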